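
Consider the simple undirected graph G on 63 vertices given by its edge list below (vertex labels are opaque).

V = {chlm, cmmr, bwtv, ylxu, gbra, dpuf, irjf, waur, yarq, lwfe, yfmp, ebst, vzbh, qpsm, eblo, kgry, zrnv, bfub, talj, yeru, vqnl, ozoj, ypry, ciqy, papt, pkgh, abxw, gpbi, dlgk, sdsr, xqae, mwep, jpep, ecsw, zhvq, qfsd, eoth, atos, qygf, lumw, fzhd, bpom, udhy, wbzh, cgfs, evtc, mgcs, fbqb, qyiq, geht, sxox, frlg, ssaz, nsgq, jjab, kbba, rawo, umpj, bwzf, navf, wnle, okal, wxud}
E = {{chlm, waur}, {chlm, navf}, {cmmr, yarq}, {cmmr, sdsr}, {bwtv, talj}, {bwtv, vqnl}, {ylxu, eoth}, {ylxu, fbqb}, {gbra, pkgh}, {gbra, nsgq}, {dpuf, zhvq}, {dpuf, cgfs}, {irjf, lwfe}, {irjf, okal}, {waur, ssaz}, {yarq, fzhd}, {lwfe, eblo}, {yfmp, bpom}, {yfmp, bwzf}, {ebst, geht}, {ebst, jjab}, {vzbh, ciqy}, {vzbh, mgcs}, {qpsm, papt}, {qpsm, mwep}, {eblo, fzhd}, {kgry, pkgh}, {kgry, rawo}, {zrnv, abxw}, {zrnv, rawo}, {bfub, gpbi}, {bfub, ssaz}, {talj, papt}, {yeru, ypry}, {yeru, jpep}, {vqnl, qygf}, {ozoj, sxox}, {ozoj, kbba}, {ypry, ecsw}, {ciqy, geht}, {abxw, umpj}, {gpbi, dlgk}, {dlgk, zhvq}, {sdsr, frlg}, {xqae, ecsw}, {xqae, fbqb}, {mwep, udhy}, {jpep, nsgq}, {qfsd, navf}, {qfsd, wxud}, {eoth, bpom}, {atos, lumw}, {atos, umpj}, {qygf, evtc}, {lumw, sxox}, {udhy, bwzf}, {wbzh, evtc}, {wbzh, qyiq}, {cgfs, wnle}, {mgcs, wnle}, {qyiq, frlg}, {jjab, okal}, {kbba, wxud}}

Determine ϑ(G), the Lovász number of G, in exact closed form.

63*cos(pi/63)/(cos(pi/63) + 1)

deg(jpep) = 2; N(jpep) = {yeru, nsgq}.
Vertex udhy has 2 neighbors: mwep, bwzf.
N(sxox) = {ozoj, lumw}, |N(sxox)| = 2.
Vertex lwfe has 2 neighbors: irjf, eblo.
G on 63 vertices is 2-regular; the odd cycle C_{63}.
The 32 distinct eigenvalues: [2.0, 1.99, 1.96, 1.911, 1.843, 1.756, 1.652, 1.532, 1.396, 1.247, 1.085, 0.912, 0.731, 0.542, 0.347, 0.149, -0.05, -0.249, -0.445, -0.637, -0.823, -1.0, -1.167, -1.323, -1.466, -1.594, -1.707, -1.802, -1.879, -1.938, -1.978, -1.998].
Lovász (edge-transitive): ϑ = −63·(-2*cos(pi/63))/((2)−(-2*cos(pi/63))) = 63*cos(pi/63)/(cos(pi/63) + 1).
Numerically 31.480409333.
α=31, χ(Ḡ)=32; ϑ=63*cos(pi/63)/(cos(pi/63) + 1) lies between (both strict).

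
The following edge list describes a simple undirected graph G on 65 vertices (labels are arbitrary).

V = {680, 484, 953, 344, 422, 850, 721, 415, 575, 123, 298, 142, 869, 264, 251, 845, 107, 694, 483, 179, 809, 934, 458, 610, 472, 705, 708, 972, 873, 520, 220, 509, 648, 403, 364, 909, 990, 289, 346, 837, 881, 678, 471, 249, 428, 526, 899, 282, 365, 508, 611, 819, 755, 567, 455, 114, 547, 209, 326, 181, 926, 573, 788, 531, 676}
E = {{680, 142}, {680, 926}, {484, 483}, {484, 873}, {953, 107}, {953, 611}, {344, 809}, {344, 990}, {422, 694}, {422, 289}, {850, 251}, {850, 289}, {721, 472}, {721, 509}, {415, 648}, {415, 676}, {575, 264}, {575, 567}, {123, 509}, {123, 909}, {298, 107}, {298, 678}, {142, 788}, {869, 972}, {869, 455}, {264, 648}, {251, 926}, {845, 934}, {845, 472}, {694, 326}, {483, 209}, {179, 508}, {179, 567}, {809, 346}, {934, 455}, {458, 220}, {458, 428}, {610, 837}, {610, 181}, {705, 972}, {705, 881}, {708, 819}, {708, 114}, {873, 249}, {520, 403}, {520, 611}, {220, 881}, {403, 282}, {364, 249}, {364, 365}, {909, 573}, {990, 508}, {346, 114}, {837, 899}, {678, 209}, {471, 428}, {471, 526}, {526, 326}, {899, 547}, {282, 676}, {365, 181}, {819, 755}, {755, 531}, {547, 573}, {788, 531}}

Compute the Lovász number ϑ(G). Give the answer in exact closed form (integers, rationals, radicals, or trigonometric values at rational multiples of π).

65*cos(pi/65)/(cos(pi/65) + 1)

deg(471) = 2; N(471) = {428, 526}.
N(483) = {484, 209}, |N(483)| = 2.
N(282) = {403, 676}, |N(282)| = 2.
deg(209) = 2; N(209) = {483, 678}.
G on 65 vertices is 2-regular; a single 65-cycle (edge-transitive).
spec(A) ≈ [2.0, 1.9907, 1.9627, 1.9165, 1.8523, 1.7709, 1.6729, 1.5593, 1.4312, 1.2897, 1.1361, 0.972, 0.7987, 0.618, 0.4316, 0.2411, 0.0483, -0.1449, -0.3367, -0.5254, -0.7092, -0.8864, -1.0553, -1.2143, -1.362, -1.497, -1.618, -1.7239, -1.8137, -1.8866, -1.9419, -1.979, -1.9977] (distinct, 4 d.p.).
With N=65: ϑ(G) = 65·(-(-1)*2*cos(pi/65))/(2−(-2*cos(pi/65))) = 65*cos(pi/65)/(cos(pi/65) + 1).
Numerically 32.481013.
α=32, χ(Ḡ)=33; ϑ=65*cos(pi/65)/(cos(pi/65) + 1) lies between (both strict).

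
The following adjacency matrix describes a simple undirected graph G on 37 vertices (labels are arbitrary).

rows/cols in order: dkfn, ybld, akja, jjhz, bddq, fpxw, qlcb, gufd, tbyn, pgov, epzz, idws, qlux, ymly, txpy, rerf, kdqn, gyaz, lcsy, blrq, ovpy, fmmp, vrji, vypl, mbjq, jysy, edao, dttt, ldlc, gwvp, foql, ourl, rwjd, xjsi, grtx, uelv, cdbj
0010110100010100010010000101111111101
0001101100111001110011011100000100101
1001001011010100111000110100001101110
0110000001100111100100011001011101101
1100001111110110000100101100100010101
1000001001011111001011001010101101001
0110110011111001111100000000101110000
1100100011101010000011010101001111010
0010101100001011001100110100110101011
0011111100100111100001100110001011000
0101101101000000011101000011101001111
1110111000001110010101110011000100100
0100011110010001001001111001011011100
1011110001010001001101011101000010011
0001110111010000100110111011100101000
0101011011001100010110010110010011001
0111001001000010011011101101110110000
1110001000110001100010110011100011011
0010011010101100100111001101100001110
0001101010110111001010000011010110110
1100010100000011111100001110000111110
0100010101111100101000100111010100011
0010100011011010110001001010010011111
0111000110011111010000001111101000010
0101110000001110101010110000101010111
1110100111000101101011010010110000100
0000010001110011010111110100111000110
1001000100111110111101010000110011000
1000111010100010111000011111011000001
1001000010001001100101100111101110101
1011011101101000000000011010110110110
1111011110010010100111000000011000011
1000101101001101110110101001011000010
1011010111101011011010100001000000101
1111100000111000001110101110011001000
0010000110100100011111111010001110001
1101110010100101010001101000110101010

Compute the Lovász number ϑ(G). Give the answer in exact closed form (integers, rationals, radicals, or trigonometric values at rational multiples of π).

deg(vypl) = 18; N(vypl) = {ybld, akja, jjhz, gufd, tbyn, idws, qlux, ymly, txpy, rerf, gyaz, mbjq, jysy, edao, dttt, ldlc, foql, uelv}.
Vertex ldlc has 18 neighbors: dkfn, bddq, fpxw, qlcb, tbyn, epzz, txpy, kdqn, gyaz, lcsy, vypl, mbjq, jysy, edao, dttt, gwvp, foql, cdbj.
N(epzz) = {ybld, jjhz, bddq, qlcb, gufd, pgov, gyaz, lcsy, blrq, fmmp, edao, dttt, ldlc, foql, xjsi, grtx, uelv, cdbj}, |N(epzz)| = 18.
deg(idws) = 18; N(idws) = {dkfn, ybld, akja, bddq, fpxw, qlcb, qlux, ymly, txpy, gyaz, blrq, fmmp, vrji, vypl, edao, dttt, ourl, grtx}.
Every vertex has degree 18 (N=37); Paley(37): SR with (k,λ,μ)=(18,8,9).
A has 3 distinct eigenvalues ≈ [18.0, 2.54138, -3.54138].
Lovász (edge-transitive): ϑ = −37·(-sqrt(37)/2 - 1/2)/((18)−(-sqrt(37)/2 - 1/2)) = sqrt(37).
≈ 6.082763 (to 6 d.p.).

sqrt(37)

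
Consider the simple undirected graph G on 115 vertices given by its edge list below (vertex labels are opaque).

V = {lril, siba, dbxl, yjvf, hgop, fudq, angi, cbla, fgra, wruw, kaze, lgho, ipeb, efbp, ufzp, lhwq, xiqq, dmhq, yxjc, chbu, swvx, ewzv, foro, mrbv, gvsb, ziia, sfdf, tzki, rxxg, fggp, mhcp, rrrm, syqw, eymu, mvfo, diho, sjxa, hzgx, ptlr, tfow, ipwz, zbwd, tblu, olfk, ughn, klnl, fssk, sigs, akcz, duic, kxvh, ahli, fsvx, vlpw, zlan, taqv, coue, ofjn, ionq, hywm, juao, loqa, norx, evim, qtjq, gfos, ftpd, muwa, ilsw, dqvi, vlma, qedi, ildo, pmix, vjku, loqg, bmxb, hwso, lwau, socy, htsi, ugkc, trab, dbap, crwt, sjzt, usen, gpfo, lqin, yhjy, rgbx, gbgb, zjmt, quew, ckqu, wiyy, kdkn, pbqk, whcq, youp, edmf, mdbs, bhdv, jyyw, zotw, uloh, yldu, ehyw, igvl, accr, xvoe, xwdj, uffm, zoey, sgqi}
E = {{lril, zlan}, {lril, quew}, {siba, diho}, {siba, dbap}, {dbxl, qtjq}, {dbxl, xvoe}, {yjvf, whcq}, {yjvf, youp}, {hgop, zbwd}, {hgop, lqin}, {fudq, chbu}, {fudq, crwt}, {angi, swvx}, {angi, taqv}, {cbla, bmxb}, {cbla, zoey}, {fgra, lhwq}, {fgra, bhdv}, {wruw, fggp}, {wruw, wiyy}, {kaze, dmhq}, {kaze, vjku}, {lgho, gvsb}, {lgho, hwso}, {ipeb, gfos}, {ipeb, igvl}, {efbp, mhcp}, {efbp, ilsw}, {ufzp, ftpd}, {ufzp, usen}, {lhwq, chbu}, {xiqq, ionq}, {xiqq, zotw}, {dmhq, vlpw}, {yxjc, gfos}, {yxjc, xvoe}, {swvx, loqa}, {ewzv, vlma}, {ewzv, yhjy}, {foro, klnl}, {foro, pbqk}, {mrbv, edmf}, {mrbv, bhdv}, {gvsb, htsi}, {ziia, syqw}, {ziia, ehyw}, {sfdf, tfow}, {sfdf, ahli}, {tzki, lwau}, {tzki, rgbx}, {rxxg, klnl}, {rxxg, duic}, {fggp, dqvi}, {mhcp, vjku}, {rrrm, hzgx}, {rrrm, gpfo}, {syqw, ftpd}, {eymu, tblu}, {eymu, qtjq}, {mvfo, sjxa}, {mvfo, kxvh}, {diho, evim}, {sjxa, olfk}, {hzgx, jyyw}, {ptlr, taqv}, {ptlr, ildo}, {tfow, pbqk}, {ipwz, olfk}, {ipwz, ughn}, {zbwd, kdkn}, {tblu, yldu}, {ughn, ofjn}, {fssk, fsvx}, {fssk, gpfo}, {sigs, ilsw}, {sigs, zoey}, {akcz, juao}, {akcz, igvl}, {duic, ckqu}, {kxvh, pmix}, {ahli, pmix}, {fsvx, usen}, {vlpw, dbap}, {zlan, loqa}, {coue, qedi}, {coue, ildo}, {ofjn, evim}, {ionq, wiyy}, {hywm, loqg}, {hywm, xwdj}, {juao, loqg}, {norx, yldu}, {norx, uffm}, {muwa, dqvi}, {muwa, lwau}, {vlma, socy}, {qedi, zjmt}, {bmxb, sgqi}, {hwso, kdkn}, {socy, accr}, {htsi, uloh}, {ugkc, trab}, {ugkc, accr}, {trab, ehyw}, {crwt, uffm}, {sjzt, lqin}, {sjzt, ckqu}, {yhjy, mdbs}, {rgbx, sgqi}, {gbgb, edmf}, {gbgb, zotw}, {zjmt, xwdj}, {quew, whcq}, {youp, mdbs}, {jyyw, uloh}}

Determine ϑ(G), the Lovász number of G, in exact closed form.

115*cos(pi/115)/(cos(pi/115) + 1)

deg(ptlr) = 2; N(ptlr) = {taqv, ildo}.
deg(gbgb) = 2; N(gbgb) = {edmf, zotw}.
N(coue) = {qedi, ildo}, |N(coue)| = 2.
N(lwau) = {tzki, muwa}, |N(lwau)| = 2.
2-regular, N=115; a single 115-cycle (edge-transitive).
Distinct eigenvalues (to 3 d.p.): [2.0, 1.997, 1.988, 1.973, 1.952, 1.926, 1.893, 1.856, 1.812, 1.763, 1.709, 1.65, 1.585, 1.516, 1.443, 1.365, 1.283, 1.198, 1.108, 1.016, 0.92, 0.822, 0.721, 0.618, 0.513, 0.407, 0.299, 0.191, 0.082, -0.027, -0.136, -0.245, -0.353, -0.46, -0.566, -0.67, -0.772, -0.871, -0.968, -1.062, -1.153, -1.241, -1.325, -1.405, -1.48, -1.551, -1.618, -1.68, -1.737, -1.788, -1.834, -1.875, -1.91, -1.94, -1.964, -1.981, -1.993, -1.999].
With N=115: ϑ(G) = 115·(-(-1)*2*cos(pi/115))/(2−(-2*cos(pi/115))) = 115*cos(pi/115)/(cos(pi/115) + 1).
≈ 57.4892708 (to 7 d.p.).
57 ≤ 115*cos(pi/115)/(cos(pi/115) + 1) ≤ 58: both strict.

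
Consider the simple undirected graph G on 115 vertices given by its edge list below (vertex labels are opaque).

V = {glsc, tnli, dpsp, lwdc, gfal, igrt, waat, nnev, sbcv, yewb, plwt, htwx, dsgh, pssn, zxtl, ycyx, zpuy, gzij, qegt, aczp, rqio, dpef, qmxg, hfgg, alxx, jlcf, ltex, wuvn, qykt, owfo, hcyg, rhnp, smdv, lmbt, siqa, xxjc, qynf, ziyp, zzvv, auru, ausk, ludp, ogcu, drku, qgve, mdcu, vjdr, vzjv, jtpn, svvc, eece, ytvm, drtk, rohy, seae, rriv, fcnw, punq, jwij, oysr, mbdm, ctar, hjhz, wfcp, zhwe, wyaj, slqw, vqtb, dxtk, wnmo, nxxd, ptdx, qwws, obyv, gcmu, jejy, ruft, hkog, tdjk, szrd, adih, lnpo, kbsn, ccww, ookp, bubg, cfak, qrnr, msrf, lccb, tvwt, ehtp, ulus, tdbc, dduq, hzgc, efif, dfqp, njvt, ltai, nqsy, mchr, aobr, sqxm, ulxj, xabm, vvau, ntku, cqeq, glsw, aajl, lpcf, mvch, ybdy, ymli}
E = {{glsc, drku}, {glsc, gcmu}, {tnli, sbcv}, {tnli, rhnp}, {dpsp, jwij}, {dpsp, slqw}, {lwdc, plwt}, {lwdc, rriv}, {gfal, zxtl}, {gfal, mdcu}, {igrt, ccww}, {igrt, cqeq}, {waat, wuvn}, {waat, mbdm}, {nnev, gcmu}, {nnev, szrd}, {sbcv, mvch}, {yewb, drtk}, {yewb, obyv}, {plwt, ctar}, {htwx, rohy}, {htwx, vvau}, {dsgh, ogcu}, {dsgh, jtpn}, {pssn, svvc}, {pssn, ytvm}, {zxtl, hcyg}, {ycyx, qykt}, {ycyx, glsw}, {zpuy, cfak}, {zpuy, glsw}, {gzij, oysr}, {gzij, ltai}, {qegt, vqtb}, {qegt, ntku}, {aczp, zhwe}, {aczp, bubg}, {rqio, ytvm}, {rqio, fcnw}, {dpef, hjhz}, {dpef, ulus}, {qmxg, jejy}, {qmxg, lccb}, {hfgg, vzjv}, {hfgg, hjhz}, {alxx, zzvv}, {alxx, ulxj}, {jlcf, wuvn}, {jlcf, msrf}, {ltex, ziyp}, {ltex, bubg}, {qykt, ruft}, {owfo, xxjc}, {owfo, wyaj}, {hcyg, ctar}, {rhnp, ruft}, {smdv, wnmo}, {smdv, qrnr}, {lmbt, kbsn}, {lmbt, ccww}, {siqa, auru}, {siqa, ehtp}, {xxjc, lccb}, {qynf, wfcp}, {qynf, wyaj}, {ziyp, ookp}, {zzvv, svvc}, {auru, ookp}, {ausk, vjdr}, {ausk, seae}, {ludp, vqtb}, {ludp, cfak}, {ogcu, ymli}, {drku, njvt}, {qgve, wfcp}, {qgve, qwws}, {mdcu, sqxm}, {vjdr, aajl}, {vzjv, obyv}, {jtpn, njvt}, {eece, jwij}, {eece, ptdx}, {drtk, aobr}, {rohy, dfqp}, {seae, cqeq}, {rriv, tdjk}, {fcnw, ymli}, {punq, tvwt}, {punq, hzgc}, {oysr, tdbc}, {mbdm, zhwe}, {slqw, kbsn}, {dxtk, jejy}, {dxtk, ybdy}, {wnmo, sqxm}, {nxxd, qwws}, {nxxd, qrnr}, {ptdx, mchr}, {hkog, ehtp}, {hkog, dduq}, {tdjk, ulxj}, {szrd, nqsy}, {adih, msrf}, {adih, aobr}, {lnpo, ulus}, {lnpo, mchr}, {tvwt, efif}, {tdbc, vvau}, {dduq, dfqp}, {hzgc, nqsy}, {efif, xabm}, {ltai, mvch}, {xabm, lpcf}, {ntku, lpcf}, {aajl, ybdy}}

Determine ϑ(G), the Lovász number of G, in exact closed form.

N(drtk) = {yewb, aobr}, |N(drtk)| = 2.
Vertex hcyg has 2 neighbors: zxtl, ctar.
Vertex qrnr has 2 neighbors: smdv, nxxd.
deg(lmbt) = 2; N(lmbt) = {kbsn, ccww}.
2-regular, N=115; connected 2-regular on 115 ⇒ C_{115}.
The 58 distinct eigenvalues: [2.0, 1.99702, 1.98807, 1.97319, 1.95243, 1.92583, 1.89349, 1.8555, 1.81197, 1.76304, 1.70884, 1.64954, 1.58532, 1.51637, 1.44289, 1.36511, 1.28325, 1.19756, 1.1083, 1.01573, 0.92013, 0.82178, 0.72098, 0.61803, 0.51324, 0.40691, 0.29937, 0.19094, 0.08193, -0.02732, -0.13648, -0.24524, -0.35327, -0.46025, -0.56585, -0.66976, -0.77167, -0.87128, -0.96829, -1.06241, -1.15336, -1.24087, -1.32467, -1.40452, -1.48018, -1.55142, -1.61803, -1.67982, -1.73659, -1.78817, -1.83442, -1.8752, -1.91038, -1.93985, -1.96354, -1.98137, -1.99329, -1.99925].
With N=115: ϑ(G) = 115·(-(-1)*2*cos(pi/115))/(2−(-2*cos(pi/115))) = 115*cos(pi/115)/(cos(pi/115) + 1).
Numerically 57.48927.
57 ≤ 115*cos(pi/115)/(cos(pi/115) + 1) ≤ 58: both strict.

115*cos(pi/115)/(cos(pi/115) + 1)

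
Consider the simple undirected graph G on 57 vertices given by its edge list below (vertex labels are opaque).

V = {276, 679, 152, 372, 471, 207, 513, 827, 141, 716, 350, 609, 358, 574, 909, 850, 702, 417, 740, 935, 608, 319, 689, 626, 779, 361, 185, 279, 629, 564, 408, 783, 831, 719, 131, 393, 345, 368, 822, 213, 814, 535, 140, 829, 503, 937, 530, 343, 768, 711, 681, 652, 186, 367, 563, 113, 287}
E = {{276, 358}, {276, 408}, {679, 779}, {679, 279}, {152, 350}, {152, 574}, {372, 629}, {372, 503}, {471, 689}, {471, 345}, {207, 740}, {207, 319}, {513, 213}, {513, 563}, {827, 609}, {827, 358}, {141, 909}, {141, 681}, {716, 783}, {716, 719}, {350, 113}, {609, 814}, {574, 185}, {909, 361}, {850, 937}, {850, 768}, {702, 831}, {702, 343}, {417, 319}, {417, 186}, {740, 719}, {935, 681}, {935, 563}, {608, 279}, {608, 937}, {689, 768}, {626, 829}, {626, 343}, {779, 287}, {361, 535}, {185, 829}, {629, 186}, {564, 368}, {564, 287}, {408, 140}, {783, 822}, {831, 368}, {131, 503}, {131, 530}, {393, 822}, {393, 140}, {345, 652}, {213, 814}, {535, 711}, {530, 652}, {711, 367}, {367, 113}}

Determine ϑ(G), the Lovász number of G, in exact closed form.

57*cos(pi/57)/(cos(pi/57) + 1)

N(393) = {822, 140}, |N(393)| = 2.
deg(909) = 2; N(909) = {141, 361}.
deg(779) = 2; N(779) = {679, 287}.
Vertex 629 has 2 neighbors: 372, 186.
deg(v) = 2 for all v (|V|=57); this is C_{57}, the 57-cycle.
spec(A) ≈ [2.0, 1.988, 1.952, 1.892, 1.809, 1.704, 1.578, 1.434, 1.271, 1.094, 0.903, 0.701, 0.491, 0.275, 0.055, -0.165, -0.383, -0.597, -0.803, -1.0, -1.184, -1.355, -1.508, -1.644, -1.759, -1.853, -1.925, -1.973, -1.997] (distinct, 3 d.p.).
ϑ = −N·λ_min/(λ_max−λ_min) = −57·(-2*cos(pi/57))/(2−(-2*cos(pi/57))) = 57*cos(pi/57)/(cos(pi/57) + 1).
= 28.47835… (decimal).
Sandwich: α(G)=28 ≤ ϑ(G)=57*cos(pi/57)/(cos(pi/57) + 1) ≤ χ(Ḡ)=29 (both strict).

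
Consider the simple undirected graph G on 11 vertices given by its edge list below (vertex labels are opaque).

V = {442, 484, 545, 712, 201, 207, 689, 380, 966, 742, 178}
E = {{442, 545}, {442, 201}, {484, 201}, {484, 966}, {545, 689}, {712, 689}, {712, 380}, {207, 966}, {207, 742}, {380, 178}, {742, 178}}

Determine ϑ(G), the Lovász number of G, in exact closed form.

11*cos(pi/11)/(cos(pi/11) + 1)

N(545) = {442, 689}, |N(545)| = 2.
Vertex 178 has 2 neighbors: 380, 742.
N(201) = {442, 484}, |N(201)| = 2.
N(484) = {201, 966}, |N(484)| = 2.
deg(v) = 2 for all v (|V|=11); a single 11-cycle (edge-transitive).
spec(A) ≈ [2.0, 1.68251, 0.83083, -0.28463, -1.30972, -1.91899] (distinct, 5 d.p.).
With N=11: ϑ(G) = 11·(-(-1)*2*cos(pi/11))/(2−(-2*cos(pi/11))) = 11*cos(pi/11)/(cos(pi/11) + 1).
ϑ(G) ≈ 5.386303.
5 ≤ 11*cos(pi/11)/(cos(pi/11) + 1) ≤ 6: both strict.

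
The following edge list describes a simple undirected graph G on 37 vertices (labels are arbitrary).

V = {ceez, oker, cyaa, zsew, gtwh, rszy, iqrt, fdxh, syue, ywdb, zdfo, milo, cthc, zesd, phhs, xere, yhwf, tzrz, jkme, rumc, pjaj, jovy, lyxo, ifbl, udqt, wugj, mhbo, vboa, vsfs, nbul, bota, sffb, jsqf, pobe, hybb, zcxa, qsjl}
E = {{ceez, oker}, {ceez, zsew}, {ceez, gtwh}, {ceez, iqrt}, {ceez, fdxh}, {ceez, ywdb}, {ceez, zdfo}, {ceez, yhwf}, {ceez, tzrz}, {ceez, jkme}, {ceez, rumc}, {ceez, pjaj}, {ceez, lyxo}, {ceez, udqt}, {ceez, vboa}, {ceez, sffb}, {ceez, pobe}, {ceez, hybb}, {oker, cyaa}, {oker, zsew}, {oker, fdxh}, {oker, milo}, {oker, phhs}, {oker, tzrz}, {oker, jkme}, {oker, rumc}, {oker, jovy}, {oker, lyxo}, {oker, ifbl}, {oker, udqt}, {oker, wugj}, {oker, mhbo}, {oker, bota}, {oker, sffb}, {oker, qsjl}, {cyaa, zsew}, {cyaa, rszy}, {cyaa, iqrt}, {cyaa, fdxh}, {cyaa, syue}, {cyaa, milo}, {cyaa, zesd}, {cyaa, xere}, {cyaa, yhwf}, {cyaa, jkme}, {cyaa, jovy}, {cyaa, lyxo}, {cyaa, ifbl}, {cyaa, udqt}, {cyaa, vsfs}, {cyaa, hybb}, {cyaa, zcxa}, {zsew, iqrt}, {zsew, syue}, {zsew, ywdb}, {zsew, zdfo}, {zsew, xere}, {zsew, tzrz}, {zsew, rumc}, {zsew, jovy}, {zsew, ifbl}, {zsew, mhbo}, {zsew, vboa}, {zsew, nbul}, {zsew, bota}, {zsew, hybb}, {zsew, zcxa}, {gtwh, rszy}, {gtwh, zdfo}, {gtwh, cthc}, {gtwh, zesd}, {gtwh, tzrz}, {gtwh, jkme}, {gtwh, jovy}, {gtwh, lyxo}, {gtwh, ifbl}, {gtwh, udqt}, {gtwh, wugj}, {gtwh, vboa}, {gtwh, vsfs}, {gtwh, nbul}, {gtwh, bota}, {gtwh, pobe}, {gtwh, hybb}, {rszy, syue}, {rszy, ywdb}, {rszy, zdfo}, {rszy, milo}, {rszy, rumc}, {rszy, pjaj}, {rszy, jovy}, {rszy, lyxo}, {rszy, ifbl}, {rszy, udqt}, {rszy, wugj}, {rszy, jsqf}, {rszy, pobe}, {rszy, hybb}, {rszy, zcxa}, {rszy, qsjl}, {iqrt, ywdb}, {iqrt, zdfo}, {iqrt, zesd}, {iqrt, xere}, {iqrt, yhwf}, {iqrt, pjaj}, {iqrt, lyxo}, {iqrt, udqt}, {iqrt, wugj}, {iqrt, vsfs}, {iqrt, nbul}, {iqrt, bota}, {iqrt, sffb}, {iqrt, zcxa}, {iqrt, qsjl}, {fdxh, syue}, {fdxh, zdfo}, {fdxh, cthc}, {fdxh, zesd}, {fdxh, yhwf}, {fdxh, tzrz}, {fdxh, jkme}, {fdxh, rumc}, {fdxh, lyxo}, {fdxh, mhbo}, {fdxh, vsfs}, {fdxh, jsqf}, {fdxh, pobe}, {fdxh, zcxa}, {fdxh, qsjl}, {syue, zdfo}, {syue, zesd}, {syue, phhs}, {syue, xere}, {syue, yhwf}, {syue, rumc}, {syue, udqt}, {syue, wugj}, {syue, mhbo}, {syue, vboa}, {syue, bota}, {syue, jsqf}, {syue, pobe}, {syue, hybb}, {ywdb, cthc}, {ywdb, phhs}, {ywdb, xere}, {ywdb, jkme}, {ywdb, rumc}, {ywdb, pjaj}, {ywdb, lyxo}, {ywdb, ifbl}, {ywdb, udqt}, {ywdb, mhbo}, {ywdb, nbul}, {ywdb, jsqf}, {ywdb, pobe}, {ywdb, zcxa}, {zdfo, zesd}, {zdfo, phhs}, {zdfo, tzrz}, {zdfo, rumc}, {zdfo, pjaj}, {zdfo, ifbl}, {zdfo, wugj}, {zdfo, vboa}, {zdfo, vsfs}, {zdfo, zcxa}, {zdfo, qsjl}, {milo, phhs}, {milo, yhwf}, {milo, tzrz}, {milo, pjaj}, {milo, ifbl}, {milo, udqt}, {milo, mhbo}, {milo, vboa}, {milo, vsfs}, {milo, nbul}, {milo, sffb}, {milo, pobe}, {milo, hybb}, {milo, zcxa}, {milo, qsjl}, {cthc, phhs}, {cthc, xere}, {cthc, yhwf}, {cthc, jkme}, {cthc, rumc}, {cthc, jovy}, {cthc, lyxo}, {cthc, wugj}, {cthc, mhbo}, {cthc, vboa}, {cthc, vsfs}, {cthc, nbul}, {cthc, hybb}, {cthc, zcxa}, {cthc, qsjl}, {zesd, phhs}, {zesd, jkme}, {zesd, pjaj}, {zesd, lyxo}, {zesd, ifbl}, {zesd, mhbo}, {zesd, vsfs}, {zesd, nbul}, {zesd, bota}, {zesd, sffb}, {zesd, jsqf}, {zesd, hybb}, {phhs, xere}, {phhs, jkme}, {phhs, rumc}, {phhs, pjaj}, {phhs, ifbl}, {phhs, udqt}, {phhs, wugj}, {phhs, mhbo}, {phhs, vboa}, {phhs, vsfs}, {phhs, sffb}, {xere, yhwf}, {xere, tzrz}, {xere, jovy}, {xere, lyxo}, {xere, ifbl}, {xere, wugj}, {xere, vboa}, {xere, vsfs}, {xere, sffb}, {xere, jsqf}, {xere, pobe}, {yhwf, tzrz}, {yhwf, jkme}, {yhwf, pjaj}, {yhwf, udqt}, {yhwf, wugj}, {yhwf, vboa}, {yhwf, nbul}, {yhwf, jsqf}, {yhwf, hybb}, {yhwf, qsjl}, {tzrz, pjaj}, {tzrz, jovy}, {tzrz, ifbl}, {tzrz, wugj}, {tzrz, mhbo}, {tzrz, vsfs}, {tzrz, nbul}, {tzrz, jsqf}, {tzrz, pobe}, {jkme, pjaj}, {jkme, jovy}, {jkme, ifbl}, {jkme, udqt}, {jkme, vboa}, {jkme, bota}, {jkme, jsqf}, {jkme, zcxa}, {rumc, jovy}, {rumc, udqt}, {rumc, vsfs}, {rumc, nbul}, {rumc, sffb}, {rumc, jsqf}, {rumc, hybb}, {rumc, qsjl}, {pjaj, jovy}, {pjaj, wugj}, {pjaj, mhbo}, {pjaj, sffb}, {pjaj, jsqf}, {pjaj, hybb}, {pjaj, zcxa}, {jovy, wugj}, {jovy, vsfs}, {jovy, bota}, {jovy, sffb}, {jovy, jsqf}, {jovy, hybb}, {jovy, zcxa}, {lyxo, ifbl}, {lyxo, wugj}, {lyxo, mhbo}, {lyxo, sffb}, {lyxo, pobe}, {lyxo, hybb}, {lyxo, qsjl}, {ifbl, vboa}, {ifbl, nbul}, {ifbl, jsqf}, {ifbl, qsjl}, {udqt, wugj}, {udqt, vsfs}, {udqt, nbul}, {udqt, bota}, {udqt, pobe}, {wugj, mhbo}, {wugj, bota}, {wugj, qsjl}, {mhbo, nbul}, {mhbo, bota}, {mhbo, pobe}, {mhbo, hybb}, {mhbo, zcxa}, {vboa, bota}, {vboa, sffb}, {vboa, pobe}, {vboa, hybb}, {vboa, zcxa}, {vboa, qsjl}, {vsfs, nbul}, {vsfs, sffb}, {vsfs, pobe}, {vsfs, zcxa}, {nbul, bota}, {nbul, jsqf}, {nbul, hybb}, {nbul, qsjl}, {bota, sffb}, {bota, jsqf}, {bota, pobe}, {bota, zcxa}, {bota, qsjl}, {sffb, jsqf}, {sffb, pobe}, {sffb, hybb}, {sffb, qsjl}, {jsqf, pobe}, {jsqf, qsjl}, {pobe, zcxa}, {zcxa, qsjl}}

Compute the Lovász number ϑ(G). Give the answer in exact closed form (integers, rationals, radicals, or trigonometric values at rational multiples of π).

sqrt(37)

Vertex pobe has 18 neighbors: ceez, gtwh, rszy, fdxh, syue, ywdb, milo, xere, tzrz, lyxo, udqt, mhbo, vboa, vsfs, bota, sffb, jsqf, zcxa.
deg(phhs) = 18; N(phhs) = {oker, syue, ywdb, zdfo, milo, cthc, zesd, xere, jkme, rumc, pjaj, ifbl, udqt, wugj, mhbo, vboa, vsfs, sffb}.
N(rszy) = {cyaa, gtwh, syue, ywdb, zdfo, milo, rumc, pjaj, jovy, lyxo, ifbl, udqt, wugj, jsqf, pobe, hybb, zcxa, qsjl}, |N(rszy)| = 18.
Vertex vboa has 18 neighbors: ceez, zsew, gtwh, syue, zdfo, milo, cthc, phhs, xere, yhwf, jkme, ifbl, bota, sffb, pobe, hybb, zcxa, qsjl.
37-vertex 18-regular graph: SR(37,18,8,9) — a Paley graph.
Distinct eigenvalues (to 3 d.p.): [18.0, 2.541, -3.541].
ϑ = −N·λ_min/(λ_max−λ_min) = −37·(-sqrt(37)/2 - 1/2)/(18−(-sqrt(37)/2 - 1/2)) = sqrt(37).
ϑ(G) ≈ 6.082762530.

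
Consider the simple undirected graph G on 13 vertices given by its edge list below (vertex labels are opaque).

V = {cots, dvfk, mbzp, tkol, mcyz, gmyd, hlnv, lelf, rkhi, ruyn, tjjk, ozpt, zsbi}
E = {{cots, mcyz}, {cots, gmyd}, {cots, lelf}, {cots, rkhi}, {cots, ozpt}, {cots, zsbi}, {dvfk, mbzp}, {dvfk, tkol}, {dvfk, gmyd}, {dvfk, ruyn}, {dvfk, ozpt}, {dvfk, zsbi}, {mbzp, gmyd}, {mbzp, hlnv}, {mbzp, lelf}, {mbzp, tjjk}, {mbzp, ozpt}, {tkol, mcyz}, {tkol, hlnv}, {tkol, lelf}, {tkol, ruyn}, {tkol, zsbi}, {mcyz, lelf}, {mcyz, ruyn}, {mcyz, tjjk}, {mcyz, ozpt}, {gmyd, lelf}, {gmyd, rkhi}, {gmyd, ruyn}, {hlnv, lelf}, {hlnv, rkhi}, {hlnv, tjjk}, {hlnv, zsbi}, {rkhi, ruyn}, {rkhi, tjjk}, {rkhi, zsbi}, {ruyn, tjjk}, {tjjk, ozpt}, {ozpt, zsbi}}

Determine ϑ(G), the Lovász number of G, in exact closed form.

N(gmyd) = {cots, dvfk, mbzp, lelf, rkhi, ruyn}, |N(gmyd)| = 6.
deg(ozpt) = 6; N(ozpt) = {cots, dvfk, mbzp, mcyz, tjjk, zsbi}.
deg(tjjk) = 6; N(tjjk) = {mbzp, mcyz, hlnv, rkhi, ruyn, ozpt}.
N(dvfk) = {mbzp, tkol, gmyd, ruyn, ozpt, zsbi}, |N(dvfk)| = 6.
G on 13 vertices is 6-regular; Paley(13): SR with (k,λ,μ)=(6,2,3).
spec(A) ≈ [6.0, 1.303, -2.303] (distinct, 3 d.p.).
−13·(-sqrt(13)/2 - 1/2) / ((6)−(-sqrt(13)/2 - 1/2)) = sqrt(13) = ϑ(G).
ϑ(G) ≈ 3.605551275.

sqrt(13)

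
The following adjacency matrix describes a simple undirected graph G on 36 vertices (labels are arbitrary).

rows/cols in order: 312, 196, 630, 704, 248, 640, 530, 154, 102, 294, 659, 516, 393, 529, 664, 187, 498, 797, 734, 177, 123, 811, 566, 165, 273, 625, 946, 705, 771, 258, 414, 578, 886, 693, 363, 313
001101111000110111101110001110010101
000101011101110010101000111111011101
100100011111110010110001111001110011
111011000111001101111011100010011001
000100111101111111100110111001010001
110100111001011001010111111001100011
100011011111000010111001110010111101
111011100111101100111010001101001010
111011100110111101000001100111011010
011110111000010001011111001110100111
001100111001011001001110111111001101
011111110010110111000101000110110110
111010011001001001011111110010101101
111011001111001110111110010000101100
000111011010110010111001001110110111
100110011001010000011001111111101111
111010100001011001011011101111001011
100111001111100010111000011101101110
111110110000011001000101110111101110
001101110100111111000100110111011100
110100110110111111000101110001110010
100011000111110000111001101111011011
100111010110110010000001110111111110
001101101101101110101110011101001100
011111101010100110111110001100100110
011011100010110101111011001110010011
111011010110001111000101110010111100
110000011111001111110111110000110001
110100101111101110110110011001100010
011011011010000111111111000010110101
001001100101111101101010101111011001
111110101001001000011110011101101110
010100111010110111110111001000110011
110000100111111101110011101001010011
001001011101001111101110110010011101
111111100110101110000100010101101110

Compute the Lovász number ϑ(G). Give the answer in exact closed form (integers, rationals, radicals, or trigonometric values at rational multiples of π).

8

deg(705) = 21; N(705) = {312, 196, 154, 102, 294, 659, 516, 664, 187, 498, 797, 734, 177, 811, 566, 165, 273, 625, 414, 578, 313}.
deg(529) = 21; N(529) = {312, 196, 630, 248, 640, 102, 294, 659, 516, 664, 187, 498, 734, 177, 123, 811, 566, 625, 414, 886, 693}.
Vertex 248 has 21 neighbors: 704, 530, 154, 102, 294, 516, 393, 529, 664, 187, 498, 797, 734, 811, 566, 273, 625, 946, 258, 578, 313.
N(312) = {630, 704, 640, 530, 154, 102, 393, 529, 187, 498, 797, 734, 123, 811, 566, 946, 705, 771, 578, 693, 313}, |N(312)| = 21.
Every vertex has degree 21 (N=36); Kneser K(9,2) on C(9,2)=36 vertices.
The 3 distinct eigenvalues: [21.0, 1.0, -6.0].
ϑ = −N·λ_min/(λ_max−λ_min) = −36·(-6)/(21−(-6)) = 8.
ϑ(G) ≈ 8.0000.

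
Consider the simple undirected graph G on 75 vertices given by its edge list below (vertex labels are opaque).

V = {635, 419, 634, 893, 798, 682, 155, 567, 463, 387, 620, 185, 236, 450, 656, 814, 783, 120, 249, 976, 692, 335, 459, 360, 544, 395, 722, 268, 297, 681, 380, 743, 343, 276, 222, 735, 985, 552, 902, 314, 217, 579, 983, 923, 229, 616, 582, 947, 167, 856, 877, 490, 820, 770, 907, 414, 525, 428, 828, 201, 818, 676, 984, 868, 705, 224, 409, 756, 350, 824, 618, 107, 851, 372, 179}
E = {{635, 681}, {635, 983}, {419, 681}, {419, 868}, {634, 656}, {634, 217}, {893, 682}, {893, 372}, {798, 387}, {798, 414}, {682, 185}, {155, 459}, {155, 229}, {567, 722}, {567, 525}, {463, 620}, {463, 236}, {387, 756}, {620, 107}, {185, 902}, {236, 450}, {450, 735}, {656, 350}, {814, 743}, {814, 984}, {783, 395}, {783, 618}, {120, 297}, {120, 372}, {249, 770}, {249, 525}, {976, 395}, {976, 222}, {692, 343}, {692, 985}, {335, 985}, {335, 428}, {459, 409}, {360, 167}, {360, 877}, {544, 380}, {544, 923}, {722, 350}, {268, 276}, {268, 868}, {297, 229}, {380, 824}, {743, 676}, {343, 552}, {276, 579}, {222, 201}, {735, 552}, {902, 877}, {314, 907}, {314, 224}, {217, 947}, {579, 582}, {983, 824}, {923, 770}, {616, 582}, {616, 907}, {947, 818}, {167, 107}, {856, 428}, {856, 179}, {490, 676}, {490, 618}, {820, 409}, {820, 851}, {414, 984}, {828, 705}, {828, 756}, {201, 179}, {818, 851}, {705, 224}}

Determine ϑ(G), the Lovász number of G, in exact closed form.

deg(120) = 2; N(120) = {297, 372}.
Vertex 249 has 2 neighbors: 770, 525.
deg(676) = 2; N(676) = {743, 490}.
N(976) = {395, 222}, |N(976)| = 2.
Regular of degree 2 on 75 vertices: connected 2-regular on 75 ⇒ C_{75}.
A has 38 distinct eigenvalues ≈ [2.0, 1.993, 1.972, 1.9372, 1.8888, 1.8271, 1.7526, 1.6658, 1.5674, 1.4579, 1.3383, 1.2092, 1.0717, 0.9266, 0.775, 0.618, 0.4567, 0.2922, 0.1256, -0.0419, -0.2091, -0.3748, -0.5378, -0.6971, -0.8516, -1.0, -1.1414, -1.2748, -1.3993, -1.514, -1.618, -1.7107, -1.7914, -1.8596, -1.9146, -1.9563, -1.9842, -1.9982].
λ_max=2, λ_min=-2*cos(pi/75); ϑ = −75·λ_min/(λ_max−λ_min) = 75*cos(pi/75)/(cos(pi/75) + 1).
= 37.4835… (decimal).
37 ≤ 75*cos(pi/75)/(cos(pi/75) + 1) ≤ 38: both strict.

75*cos(pi/75)/(cos(pi/75) + 1)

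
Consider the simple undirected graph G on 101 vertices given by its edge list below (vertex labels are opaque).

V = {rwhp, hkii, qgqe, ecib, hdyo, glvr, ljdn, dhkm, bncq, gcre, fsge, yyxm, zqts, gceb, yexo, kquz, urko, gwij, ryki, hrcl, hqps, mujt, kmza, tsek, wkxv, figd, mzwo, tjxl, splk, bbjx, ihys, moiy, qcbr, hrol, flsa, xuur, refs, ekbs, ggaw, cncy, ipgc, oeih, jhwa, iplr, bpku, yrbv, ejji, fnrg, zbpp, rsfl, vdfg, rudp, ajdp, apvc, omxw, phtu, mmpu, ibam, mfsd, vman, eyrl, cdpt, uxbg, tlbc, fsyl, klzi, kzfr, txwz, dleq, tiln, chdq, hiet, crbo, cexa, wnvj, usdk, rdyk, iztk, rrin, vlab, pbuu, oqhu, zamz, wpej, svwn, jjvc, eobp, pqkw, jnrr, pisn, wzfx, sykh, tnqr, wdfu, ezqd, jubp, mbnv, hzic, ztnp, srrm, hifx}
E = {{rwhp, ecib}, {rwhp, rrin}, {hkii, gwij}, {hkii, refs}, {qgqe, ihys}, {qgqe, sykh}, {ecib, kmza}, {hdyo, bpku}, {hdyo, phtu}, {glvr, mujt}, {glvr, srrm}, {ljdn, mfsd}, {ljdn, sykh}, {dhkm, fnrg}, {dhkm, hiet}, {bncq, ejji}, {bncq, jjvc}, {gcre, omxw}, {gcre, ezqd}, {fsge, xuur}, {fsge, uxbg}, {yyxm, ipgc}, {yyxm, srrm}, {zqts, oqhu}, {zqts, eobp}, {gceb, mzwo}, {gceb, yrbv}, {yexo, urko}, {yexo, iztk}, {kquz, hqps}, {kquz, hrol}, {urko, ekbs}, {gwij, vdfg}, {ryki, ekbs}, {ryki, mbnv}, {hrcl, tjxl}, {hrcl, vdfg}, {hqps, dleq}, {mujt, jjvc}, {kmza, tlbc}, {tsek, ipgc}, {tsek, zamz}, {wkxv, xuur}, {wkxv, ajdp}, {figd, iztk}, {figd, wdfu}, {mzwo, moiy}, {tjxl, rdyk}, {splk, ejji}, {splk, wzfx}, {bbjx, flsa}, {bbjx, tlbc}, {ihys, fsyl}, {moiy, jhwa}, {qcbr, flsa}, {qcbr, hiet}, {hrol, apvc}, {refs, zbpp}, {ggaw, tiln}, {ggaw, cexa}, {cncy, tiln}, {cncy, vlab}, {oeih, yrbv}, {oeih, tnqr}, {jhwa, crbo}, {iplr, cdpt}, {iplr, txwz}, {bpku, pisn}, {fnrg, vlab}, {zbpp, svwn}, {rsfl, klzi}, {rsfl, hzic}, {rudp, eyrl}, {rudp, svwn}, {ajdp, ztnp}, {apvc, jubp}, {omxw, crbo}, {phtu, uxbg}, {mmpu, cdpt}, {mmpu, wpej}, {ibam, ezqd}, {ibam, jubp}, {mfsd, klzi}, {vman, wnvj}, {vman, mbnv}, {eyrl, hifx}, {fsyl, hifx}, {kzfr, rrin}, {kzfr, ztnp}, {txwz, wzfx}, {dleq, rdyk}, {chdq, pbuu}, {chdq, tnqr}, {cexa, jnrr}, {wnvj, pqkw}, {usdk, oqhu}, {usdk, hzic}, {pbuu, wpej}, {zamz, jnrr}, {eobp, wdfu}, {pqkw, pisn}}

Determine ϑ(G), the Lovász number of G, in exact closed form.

deg(flsa) = 2; N(flsa) = {bbjx, qcbr}.
Vertex tjxl has 2 neighbors: hrcl, rdyk.
N(ezqd) = {gcre, ibam}, |N(ezqd)| = 2.
deg(tiln) = 2; N(tiln) = {ggaw, cncy}.
Regular of degree 2 on 101 vertices: a single 101-cycle (edge-transitive).
A has 51 distinct eigenvalues ≈ [2.0, 1.99613, 1.98454, 1.96527, 1.9384, 1.90403, 1.86229, 1.81335, 1.75739, 1.69463, 1.62532, 1.54971, 1.46812, 1.38084, 1.28822, 1.19062, 1.08841, 0.98199, 0.87177, 0.75818, 0.64165, 0.52264, 0.40161, 0.27903, 0.15537, 0.0311, -0.09328, -0.2173, -0.34049, -0.46235, -0.58243, -0.70025, -0.81537, -0.92733, -1.0357, -1.14006, -1.24002, -1.33518, -1.42517, -1.50965, -1.58828, -1.66078, -1.72684, -1.78623, -1.83871, -1.88407, -1.92214, -1.95278, -1.97586, -1.9913, -1.99903].
With N=101: ϑ(G) = 101·(-(-1)*2*cos(pi/101))/(2−(-2*cos(pi/101))) = 101*cos(pi/101)/(cos(pi/101) + 1).
= 50.48778… (decimal).
Sandwich: α(G)=50 ≤ ϑ(G)=101*cos(pi/101)/(cos(pi/101) + 1) ≤ χ(Ḡ)=51 (both strict).

101*cos(pi/101)/(cos(pi/101) + 1)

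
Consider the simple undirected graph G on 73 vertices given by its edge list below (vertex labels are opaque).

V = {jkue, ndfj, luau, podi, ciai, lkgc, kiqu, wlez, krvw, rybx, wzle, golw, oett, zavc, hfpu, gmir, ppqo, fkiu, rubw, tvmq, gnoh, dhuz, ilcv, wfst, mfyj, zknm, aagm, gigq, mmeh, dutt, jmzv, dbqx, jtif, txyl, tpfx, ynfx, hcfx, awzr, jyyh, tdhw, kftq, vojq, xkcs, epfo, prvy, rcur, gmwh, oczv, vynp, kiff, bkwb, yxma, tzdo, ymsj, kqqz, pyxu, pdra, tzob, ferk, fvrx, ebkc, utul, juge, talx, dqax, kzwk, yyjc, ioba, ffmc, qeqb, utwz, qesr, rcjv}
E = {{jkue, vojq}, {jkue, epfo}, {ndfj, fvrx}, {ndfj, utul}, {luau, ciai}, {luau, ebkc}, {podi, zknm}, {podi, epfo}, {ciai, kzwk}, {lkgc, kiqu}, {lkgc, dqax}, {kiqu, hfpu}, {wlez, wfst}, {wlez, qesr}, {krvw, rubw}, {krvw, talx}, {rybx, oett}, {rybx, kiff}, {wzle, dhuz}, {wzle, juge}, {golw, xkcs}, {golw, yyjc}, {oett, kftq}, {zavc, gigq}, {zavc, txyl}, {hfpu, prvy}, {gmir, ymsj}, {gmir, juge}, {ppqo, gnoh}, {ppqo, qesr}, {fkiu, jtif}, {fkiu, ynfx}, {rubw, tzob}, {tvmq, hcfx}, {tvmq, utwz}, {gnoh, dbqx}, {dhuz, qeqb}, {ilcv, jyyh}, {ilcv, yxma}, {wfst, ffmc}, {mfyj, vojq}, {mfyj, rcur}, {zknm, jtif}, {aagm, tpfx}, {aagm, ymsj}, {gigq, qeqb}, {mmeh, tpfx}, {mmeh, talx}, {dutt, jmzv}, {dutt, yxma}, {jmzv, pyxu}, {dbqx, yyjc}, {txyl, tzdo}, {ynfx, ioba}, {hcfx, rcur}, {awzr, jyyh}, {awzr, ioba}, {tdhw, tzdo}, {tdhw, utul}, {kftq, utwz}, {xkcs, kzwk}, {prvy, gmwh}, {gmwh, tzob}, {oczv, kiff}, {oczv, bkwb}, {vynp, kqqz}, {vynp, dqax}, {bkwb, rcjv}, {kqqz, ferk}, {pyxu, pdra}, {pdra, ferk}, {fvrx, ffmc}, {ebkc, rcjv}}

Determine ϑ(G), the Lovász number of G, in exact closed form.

deg(tpfx) = 2; N(tpfx) = {aagm, mmeh}.
deg(oett) = 2; N(oett) = {rybx, kftq}.
Vertex juge has 2 neighbors: wzle, gmir.
N(awzr) = {jyyh, ioba}, |N(awzr)| = 2.
G on 73 vertices is 2-regular; connected 2-regular on 73 ⇒ C_{73}.
spec(A) ≈ [2.0, 1.993, 1.97, 1.934, 1.883, 1.818, 1.739, 1.648, 1.544, 1.429, 1.304, 1.169, 1.025, 0.873, 0.715, 0.552, 0.385, 0.215, 0.043, -0.129, -0.3, -0.469, -0.634, -0.795, -0.95, -1.098, -1.237, -1.368, -1.488, -1.598, -1.695, -1.78, -1.852, -1.91, -1.954, -1.983, -1.998] (distinct, 3 d.p.).
λ_max=2, λ_min=-2*cos(pi/73); ϑ = −73·λ_min/(λ_max−λ_min) = 73*cos(pi/73)/(cos(pi/73) + 1).
Numerically 36.483094774.
Lovász sandwich 36 ≤ 73*cos(pi/73)/(cos(pi/73) + 1) ≤ 37: both strict.

73*cos(pi/73)/(cos(pi/73) + 1)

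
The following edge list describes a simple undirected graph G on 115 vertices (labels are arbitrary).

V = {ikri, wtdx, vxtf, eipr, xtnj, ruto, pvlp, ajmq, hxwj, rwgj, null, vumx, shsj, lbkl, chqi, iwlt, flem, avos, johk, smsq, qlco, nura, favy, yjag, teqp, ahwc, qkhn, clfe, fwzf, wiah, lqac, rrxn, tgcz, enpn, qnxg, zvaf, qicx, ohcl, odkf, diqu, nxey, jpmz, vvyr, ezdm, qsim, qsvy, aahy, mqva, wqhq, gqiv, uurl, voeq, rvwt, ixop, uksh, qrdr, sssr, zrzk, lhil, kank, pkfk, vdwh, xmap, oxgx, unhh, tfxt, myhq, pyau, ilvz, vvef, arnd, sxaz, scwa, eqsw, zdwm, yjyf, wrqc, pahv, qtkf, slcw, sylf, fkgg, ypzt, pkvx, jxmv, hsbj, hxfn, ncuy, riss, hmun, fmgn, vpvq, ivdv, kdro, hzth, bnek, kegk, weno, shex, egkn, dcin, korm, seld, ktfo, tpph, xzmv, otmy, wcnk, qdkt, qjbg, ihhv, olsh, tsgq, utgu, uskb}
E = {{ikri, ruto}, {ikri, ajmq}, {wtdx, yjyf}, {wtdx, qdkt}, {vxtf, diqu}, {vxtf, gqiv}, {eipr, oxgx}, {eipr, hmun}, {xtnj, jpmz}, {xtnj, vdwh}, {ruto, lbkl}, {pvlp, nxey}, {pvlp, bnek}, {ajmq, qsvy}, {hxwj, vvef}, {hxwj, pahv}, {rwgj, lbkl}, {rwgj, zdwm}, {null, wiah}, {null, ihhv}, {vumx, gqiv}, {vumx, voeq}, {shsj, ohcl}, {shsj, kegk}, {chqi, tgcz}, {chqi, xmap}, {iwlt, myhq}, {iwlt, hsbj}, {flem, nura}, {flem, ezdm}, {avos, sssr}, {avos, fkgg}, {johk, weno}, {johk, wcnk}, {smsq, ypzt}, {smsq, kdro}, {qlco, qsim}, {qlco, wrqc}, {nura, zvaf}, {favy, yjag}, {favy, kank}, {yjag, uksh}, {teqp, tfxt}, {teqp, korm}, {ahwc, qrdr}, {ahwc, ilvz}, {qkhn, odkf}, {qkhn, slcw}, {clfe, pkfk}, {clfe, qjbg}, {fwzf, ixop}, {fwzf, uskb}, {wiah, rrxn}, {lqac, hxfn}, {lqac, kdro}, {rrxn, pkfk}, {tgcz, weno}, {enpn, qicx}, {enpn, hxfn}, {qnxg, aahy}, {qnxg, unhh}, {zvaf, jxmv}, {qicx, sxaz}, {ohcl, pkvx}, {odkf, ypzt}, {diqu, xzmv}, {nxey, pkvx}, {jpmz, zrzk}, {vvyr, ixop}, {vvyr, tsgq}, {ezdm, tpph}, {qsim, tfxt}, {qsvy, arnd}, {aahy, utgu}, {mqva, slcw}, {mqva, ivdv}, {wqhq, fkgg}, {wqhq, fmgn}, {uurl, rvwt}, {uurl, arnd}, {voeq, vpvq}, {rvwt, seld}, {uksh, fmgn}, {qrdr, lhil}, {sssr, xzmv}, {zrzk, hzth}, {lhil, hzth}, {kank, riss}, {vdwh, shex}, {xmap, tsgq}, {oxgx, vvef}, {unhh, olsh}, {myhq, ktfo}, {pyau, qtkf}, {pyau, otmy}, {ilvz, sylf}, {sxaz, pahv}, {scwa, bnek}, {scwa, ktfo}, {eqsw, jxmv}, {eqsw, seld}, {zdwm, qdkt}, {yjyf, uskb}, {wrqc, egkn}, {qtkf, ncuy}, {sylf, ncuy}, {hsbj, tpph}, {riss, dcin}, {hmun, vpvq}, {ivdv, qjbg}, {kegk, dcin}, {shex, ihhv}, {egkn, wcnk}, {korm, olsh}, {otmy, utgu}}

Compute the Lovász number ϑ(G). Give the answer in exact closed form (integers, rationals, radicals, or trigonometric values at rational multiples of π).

Vertex ahwc has 2 neighbors: qrdr, ilvz.
N(rwgj) = {lbkl, zdwm}, |N(rwgj)| = 2.
N(scwa) = {bnek, ktfo}, |N(scwa)| = 2.
deg(uurl) = 2; N(uurl) = {rvwt, arnd}.
Every vertex has degree 2 (N=115); this is C_{115}, the 115-cycle.
Distinct eigenvalues (to 4 d.p.): [2.0, 1.997, 1.9881, 1.9732, 1.9524, 1.9258, 1.8935, 1.8555, 1.812, 1.763, 1.7088, 1.6495, 1.5853, 1.5164, 1.4429, 1.3651, 1.2832, 1.1976, 1.1083, 1.0157, 0.9201, 0.8218, 0.721, 0.618, 0.5132, 0.4069, 0.2994, 0.1909, 0.0819, -0.0273, -0.1365, -0.2452, -0.3533, -0.4602, -0.5658, -0.6698, -0.7717, -0.8713, -0.9683, -1.0624, -1.1534, -1.2409, -1.3247, -1.4045, -1.4802, -1.5514, -1.618, -1.6798, -1.7366, -1.7882, -1.8344, -1.8752, -1.9104, -1.9399, -1.9635, -1.9814, -1.9933, -1.9993].
λ_max=2, λ_min=-2*cos(pi/115); ϑ = −115·λ_min/(λ_max−λ_min) = 115*cos(pi/115)/(cos(pi/115) + 1).
= 57.4892708… (decimal).
Lovász sandwich 57 ≤ 115*cos(pi/115)/(cos(pi/115) + 1) ≤ 58: both strict.

115*cos(pi/115)/(cos(pi/115) + 1)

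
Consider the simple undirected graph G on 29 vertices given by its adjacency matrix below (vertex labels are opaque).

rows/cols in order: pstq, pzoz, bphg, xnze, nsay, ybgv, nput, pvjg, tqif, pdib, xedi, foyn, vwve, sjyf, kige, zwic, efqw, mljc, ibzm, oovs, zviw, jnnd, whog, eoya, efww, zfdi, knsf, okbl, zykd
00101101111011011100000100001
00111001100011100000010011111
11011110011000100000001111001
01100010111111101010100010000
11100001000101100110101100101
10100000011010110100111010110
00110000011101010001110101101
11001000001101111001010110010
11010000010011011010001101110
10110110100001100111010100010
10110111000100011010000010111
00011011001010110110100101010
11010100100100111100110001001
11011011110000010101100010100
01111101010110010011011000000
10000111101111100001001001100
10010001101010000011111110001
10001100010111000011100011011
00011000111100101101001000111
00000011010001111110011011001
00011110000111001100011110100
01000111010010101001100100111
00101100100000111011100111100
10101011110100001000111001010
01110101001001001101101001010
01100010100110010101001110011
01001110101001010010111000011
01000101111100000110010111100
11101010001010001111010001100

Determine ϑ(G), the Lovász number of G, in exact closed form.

sqrt(29)

Vertex ibzm has 14 neighbors: xnze, nsay, tqif, pdib, xedi, foyn, kige, efqw, mljc, oovs, whog, knsf, okbl, zykd.
deg(zwic) = 14; N(zwic) = {pstq, ybgv, nput, pvjg, tqif, xedi, foyn, vwve, sjyf, kige, oovs, whog, zfdi, knsf}.
deg(jnnd) = 14; N(jnnd) = {pzoz, ybgv, nput, pvjg, pdib, vwve, kige, efqw, oovs, zviw, eoya, knsf, okbl, zykd}.
deg(zviw) = 14; N(zviw) = {xnze, nsay, ybgv, nput, foyn, vwve, sjyf, efqw, mljc, jnnd, whog, eoya, efww, knsf}.
14-regular, N=29; strongly regular (29,14,6,7).
The 3 distinct eigenvalues: [14.0, 2.19258, -3.19258].
Lovász (edge-transitive): ϑ = −29·(-sqrt(29)/2 - 1/2)/((14)−(-sqrt(29)/2 - 1/2)) = sqrt(29).
ϑ(G) ≈ 5.38516.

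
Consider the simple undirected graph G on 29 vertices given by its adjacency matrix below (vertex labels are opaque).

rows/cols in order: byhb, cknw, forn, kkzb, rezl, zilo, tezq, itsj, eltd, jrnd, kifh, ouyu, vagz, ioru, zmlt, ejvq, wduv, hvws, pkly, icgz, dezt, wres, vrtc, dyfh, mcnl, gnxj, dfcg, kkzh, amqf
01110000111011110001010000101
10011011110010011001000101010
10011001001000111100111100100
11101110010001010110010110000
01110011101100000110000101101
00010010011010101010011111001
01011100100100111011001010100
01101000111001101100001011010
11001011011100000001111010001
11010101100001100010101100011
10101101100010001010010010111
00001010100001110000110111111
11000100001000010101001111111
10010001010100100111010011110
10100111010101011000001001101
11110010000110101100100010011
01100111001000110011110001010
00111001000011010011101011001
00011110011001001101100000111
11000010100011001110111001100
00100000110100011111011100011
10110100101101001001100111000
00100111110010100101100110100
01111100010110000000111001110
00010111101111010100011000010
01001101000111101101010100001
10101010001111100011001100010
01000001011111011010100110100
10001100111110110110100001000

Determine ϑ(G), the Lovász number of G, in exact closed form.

sqrt(29)

N(zilo) = {kkzb, tezq, jrnd, kifh, vagz, zmlt, wduv, pkly, wres, vrtc, dyfh, mcnl, gnxj, amqf}, |N(zilo)| = 14.
deg(kkzh) = 14; N(kkzh) = {cknw, itsj, jrnd, kifh, ouyu, vagz, ioru, ejvq, wduv, pkly, dezt, dyfh, mcnl, dfcg}.
deg(vagz) = 14; N(vagz) = {byhb, cknw, zilo, kifh, ejvq, hvws, icgz, vrtc, dyfh, mcnl, gnxj, dfcg, kkzh, amqf}.
deg(dfcg) = 14; N(dfcg) = {byhb, forn, rezl, tezq, kifh, ouyu, vagz, ioru, zmlt, pkly, icgz, vrtc, dyfh, kkzh}.
29-vertex 14-regular graph: SR(29,14,6,7) — a Paley graph.
spec(A) ≈ [14.0, 2.1926, -3.1926] (distinct, 4 d.p.).
Lovász (edge-transitive): ϑ = −29·(-sqrt(29)/2 - 1/2)/((14)−(-sqrt(29)/2 - 1/2)) = sqrt(29).
= 5.3852… (decimal).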